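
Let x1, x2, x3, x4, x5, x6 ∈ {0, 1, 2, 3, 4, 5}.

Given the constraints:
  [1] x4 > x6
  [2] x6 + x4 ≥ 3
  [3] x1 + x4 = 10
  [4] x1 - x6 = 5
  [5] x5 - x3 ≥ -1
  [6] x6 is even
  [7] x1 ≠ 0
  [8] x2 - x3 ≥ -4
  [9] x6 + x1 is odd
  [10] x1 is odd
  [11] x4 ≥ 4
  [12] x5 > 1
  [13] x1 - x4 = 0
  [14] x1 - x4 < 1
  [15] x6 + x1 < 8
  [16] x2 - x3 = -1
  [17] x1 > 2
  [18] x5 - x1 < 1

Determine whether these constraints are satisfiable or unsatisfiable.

Try x1 = 5, x2 = 2, x3 = 3, x4 = 5, x5 = 5, x6 = 0.
Check constraint 2: x6 + x4 = 5; constraint 3: x1 + x4 = 10; constraint 4: x1 - x6 = 5. The remaining constraints are straightforward to verify.

Satisfiable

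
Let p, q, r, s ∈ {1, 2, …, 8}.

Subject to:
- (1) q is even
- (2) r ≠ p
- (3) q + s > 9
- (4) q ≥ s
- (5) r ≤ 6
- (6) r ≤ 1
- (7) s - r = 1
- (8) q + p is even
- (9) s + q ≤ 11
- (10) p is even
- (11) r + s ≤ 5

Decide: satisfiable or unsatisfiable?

One satisfying assignment is p = 8, q = 8, r = 1, s = 2.
For the less obvious constraints — constraint 3: q + s = 10; constraint 7: s - r = 1; constraint 9: s + q = 10 — and the others hold by inspection.

Satisfiable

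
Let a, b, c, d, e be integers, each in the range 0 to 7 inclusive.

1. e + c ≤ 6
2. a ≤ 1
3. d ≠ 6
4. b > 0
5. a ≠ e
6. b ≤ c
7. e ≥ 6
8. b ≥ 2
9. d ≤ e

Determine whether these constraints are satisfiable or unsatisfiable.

From constraint 7: e ≥ 6. From constraints 6 and 8: c ≥ b ≥ 2. Hence e + c ≥ 8. But constraint 1 requires e + c ≤ 6, and 6 < 8. Contradiction.

Unsatisfiable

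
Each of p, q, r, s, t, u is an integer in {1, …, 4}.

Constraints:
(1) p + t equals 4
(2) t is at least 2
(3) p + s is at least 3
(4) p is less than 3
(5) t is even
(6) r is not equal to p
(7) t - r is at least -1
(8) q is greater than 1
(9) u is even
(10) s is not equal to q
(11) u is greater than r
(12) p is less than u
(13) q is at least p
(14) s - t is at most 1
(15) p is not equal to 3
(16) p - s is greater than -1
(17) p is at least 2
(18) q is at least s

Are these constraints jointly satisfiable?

The assignment p = 2, q = 4, r = 3, s = 1, t = 2, u = 4 works:
  constraint 1 holds since p + t = 4.
  constraint 3 holds since p + s = 3.
  constraint 7 holds since t - r = -1.
The rest check out directly.

Satisfiable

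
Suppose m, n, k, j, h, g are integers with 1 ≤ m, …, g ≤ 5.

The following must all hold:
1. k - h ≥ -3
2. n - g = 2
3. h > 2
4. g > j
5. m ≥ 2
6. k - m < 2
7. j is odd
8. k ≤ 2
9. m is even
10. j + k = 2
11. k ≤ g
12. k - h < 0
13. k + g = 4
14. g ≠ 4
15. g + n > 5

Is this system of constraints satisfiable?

Take m = 2, n = 5, k = 1, j = 1, h = 4, g = 3. Then constraint 1: k - h = -3; constraint 2: n - g = 2, and every other listed constraint is also met.

Satisfiable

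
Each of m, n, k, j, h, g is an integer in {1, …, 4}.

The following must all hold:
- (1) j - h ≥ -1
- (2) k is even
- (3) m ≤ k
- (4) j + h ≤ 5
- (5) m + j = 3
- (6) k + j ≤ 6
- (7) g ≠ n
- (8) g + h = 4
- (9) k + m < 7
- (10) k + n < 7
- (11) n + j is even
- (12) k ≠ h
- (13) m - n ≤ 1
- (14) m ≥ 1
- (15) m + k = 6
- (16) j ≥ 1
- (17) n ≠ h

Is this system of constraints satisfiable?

Take m = 2, n = 1, k = 4, j = 1, h = 2, g = 2. Then constraint 1: j - h = -1; constraint 4: j + h = 3, and every other listed constraint is also met.

Satisfiable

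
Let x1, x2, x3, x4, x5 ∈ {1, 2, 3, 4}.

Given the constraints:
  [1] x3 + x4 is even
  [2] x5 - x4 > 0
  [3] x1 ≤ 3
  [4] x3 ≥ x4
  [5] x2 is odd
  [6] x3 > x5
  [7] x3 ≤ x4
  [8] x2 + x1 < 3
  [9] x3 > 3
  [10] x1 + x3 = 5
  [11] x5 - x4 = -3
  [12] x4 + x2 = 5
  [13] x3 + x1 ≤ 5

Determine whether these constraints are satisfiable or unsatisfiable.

Constraints 2, 6, and 7 give x4 < x5, x5 < x3, x3 ≤ x4. Chaining: x4 < x5 < x3 ≤ x4, which forces x4 < x4 — impossible.

Unsatisfiable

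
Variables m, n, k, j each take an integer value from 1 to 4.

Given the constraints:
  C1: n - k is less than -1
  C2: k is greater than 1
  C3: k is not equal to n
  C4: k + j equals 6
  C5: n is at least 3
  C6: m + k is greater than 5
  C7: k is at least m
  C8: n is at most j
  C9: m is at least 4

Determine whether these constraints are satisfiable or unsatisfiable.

Unsatisfiable

From constraints 7 and 9: k ≥ m ≥ 4. From constraints 5 and 8: j ≥ n ≥ 3. Hence k + j ≥ 7. But constraint 4 requires k + j = 6, and 6 < 7. Contradiction.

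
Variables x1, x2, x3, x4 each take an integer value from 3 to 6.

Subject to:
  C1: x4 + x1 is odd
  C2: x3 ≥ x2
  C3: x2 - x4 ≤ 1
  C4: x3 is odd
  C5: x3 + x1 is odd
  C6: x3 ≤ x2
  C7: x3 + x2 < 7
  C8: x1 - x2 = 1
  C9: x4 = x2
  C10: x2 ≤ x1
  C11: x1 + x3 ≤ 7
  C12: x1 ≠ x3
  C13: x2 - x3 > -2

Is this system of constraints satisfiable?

Satisfiable

One satisfying assignment is x1 = 4, x2 = 3, x3 = 3, x4 = 3.
For the less obvious constraints — constraint 3: x2 - x4 = 0; constraint 7: x3 + x2 = 6; constraint 8: x1 - x2 = 1 — and the others hold by inspection.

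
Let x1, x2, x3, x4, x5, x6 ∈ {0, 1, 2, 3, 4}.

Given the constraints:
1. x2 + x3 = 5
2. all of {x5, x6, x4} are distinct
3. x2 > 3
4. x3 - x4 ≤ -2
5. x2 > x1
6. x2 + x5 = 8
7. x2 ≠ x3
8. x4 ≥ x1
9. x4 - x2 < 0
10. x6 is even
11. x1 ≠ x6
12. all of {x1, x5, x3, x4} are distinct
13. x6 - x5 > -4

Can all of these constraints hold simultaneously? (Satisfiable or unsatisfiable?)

Satisfiable

The assignment x1 = 0, x2 = 4, x3 = 1, x4 = 3, x5 = 4, x6 = 2 works:
  constraint 1 holds since x2 + x3 = 5.
  constraint 4 holds since x3 - x4 = -2.
  constraint 6 holds since x2 + x5 = 8.
The rest check out directly.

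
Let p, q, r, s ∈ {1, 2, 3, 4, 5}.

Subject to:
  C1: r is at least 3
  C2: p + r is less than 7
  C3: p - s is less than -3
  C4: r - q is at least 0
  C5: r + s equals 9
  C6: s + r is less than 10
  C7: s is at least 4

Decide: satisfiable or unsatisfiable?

Satisfiable

Take p = 1, q = 3, r = 4, s = 5. Then constraint 2: p + r = 5; constraint 3: p - s = -4; constraint 4: r - q = 1, and every other listed constraint is also met.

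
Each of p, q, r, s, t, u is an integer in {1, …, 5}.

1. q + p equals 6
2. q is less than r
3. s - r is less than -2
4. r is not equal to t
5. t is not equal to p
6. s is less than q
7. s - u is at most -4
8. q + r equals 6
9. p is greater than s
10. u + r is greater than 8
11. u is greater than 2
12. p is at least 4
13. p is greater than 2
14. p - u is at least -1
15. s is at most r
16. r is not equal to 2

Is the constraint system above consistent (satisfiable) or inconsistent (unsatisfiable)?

One satisfying assignment is p = 4, q = 2, r = 4, s = 1, t = 1, u = 5.
For the less obvious constraints — constraint 1: q + p = 6; constraint 3: s - r = -3 — and the others hold by inspection.

Satisfiable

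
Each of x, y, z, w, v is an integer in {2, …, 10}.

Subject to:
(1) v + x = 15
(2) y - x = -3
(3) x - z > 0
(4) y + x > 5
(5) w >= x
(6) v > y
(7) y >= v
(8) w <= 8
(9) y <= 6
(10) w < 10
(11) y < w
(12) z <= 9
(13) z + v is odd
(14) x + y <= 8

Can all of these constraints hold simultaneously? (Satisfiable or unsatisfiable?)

Unsatisfiable

From constraints 7 and 9: v ≤ y ≤ 6. From constraints 5 and 8: x ≤ w ≤ 8. Hence v + x ≤ 14. But constraint 1 requires v + x = 15, and 15 > 14. Contradiction.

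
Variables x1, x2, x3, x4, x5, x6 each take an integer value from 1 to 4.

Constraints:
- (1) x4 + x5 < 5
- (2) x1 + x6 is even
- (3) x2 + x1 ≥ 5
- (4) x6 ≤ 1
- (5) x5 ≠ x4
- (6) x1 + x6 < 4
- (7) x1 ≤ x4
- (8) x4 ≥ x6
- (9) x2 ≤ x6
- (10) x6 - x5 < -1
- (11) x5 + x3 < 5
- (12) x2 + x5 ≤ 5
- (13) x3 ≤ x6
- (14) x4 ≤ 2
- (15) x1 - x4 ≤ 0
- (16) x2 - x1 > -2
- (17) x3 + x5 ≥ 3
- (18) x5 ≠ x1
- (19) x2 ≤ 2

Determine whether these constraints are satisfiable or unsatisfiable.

From constraints 4 and 9: x2 ≤ x6 ≤ 1. From constraints 7 and 14: x1 ≤ x4 ≤ 2. Hence x2 + x1 ≤ 3. But constraint 3 requires x2 + x1 ≥ 5, and 5 > 3. Contradiction.

Unsatisfiable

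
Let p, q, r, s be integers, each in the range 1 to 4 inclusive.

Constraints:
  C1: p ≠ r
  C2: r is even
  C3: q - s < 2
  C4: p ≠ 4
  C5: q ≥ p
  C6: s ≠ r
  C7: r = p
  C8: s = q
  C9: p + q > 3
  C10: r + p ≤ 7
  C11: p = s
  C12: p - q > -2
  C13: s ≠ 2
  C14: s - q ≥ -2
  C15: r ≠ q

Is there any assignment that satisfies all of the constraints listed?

From constraints 7, 8, and 11, r = p = s = q, so r = q. But constraint 15 says r ≠ q. Contradiction.

Unsatisfiable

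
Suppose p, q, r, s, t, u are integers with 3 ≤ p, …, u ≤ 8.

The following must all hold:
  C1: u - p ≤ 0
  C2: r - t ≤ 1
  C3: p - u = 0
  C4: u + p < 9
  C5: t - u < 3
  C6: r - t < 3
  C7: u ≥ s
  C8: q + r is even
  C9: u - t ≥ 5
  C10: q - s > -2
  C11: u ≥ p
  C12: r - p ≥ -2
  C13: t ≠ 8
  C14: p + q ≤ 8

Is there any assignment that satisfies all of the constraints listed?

Constraints 1, 2, 9, and 12 give t − r ≥ -1, r − p ≥ -2, p − u ≥ 0, u − t ≥ 5.
Adding all 4 inequalities: the left sides telescope to 0, and the right sides sum to (-1) + (-2) + 0 + 5 = 2. So 0 ≥ 2, which is false.

Unsatisfiable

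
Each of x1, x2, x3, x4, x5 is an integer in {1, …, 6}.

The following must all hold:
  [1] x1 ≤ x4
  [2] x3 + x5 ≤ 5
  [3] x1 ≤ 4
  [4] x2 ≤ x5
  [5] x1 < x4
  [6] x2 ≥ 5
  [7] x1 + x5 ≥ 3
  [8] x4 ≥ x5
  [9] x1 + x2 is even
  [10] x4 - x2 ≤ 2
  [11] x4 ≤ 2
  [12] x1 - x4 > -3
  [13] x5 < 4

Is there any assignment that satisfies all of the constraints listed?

From constraints 4 and 6: x5 ≥ x2 and x2 ≥ 5, so x5 ≥ 5. From constraints 8 and 11: x5 ≤ x4 and x4 ≤ 2, so x5 ≤ 2. But 2 < 5, so no value of x5 works.

Unsatisfiable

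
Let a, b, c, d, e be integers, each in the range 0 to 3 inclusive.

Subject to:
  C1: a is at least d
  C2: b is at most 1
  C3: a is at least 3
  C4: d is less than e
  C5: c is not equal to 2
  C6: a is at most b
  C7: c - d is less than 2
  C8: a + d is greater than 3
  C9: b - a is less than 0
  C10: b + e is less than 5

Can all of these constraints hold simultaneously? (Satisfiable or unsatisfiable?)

From constraint 3: a ≥ 3. From constraints 2 and 6: a ≤ b and b ≤ 1, so a ≤ 1. But 1 < 3, so no value of a works.

Unsatisfiable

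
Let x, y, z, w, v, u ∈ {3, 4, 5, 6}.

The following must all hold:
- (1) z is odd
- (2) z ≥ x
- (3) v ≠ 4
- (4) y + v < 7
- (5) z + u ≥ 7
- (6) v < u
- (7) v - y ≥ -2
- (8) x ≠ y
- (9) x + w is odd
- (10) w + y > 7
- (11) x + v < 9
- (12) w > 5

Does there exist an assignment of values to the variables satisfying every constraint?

Take x = 5, y = 3, z = 5, w = 6, v = 3, u = 5. Then constraint 4: y + v = 6; constraint 5: z + u = 10; constraint 7: v - y = 0, and every other listed constraint is also met.

Satisfiable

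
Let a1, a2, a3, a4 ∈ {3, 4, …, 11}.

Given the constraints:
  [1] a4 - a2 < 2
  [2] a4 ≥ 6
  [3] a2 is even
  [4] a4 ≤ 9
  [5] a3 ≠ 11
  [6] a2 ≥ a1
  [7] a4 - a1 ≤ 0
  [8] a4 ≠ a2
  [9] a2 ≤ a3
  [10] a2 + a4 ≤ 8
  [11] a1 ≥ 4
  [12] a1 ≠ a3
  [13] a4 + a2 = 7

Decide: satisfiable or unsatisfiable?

From constraints 6 and 11: a2 ≥ a1 ≥ 4. From constraint 2: a4 ≥ 6. Hence a2 + a4 ≥ 10. But constraint 10 requires a2 + a4 ≤ 8, and 8 < 10. Contradiction.

Unsatisfiable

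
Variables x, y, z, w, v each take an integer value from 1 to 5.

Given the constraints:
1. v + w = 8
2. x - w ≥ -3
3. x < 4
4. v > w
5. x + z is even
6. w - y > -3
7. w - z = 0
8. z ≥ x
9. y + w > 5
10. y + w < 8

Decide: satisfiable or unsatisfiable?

The assignment x = 1, y = 4, z = 3, w = 3, v = 5 works:
  constraint 1 holds since v + w = 8.
  constraint 2 holds since x - w = -2.
  constraint 6 holds since w - y = -1.
The rest check out directly.

Satisfiable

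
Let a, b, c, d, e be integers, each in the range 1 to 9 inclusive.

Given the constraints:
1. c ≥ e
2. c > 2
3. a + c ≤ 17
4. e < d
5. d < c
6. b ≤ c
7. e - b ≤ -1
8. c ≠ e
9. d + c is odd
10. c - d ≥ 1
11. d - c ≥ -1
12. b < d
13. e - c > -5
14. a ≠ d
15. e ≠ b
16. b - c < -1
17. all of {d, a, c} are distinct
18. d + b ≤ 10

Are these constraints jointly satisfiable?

Satisfiable

Setting (a, b, c, d, e) = (8, 3, 6, 5, 2) satisfies everything: constraint 3: a + c = 14; constraint 7: e - b = -1; constraint 10: c - d = 1, and the others follow.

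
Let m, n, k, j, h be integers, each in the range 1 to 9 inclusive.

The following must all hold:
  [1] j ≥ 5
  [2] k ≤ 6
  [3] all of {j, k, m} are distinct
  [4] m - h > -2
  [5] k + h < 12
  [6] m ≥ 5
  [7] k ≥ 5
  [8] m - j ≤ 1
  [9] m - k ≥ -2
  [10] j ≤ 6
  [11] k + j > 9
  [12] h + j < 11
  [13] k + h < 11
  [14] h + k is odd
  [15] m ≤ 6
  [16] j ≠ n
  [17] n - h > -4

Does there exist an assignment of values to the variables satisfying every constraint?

Unsatisfiable

Constraints 1, 2, 6, 7, 10, and 15 confine each of j, k, m to the 2 values {5, 6}.
Constraint 3 requires all 3 of them to be distinct, but only 2 values are available — impossible by the pigeonhole principle.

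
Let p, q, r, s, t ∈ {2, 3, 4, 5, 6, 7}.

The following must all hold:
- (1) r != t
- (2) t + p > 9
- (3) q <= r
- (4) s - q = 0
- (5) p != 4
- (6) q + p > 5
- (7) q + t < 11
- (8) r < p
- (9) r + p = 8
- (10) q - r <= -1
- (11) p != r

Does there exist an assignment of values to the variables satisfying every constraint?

Satisfiable

One satisfying assignment is p = 5, q = 2, r = 3, s = 2, t = 7.
For the less obvious constraints — constraint 2: t + p = 12; constraint 4: s - q = 0 — and the others hold by inspection.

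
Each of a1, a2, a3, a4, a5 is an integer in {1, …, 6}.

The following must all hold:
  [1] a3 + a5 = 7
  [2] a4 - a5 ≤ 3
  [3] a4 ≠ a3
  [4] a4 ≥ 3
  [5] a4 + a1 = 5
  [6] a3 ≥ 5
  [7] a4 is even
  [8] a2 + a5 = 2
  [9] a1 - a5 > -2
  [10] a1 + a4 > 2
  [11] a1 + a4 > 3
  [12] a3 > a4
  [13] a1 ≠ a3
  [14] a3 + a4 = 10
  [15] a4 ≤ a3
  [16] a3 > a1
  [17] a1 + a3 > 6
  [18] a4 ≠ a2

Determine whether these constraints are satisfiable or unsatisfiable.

Satisfiable

Try a1 = 1, a2 = 1, a3 = 6, a4 = 4, a5 = 1.
Check constraint 1: a3 + a5 = 7; constraint 2: a4 - a5 = 3. The remaining constraints are straightforward to verify.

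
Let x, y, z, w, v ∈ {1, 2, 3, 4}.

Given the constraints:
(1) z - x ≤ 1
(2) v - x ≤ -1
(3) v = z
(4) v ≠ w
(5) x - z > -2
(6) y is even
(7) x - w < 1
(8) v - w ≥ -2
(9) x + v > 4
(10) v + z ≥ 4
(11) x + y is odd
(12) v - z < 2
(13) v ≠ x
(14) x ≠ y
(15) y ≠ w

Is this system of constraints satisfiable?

One satisfying assignment is x = 3, y = 4, z = 2, w = 3, v = 2.
For the less obvious constraints — constraint 1: z - x = -1; constraint 2: v - x = -1 — and the others hold by inspection.

Satisfiable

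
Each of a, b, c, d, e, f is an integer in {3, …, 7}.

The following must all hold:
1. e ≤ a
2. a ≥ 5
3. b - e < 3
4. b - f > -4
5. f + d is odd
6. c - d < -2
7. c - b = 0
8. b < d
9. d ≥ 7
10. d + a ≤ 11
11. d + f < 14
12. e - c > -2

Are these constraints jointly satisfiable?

Unsatisfiable

From constraint 9: d ≥ 7. From constraint 2: a ≥ 5. Hence d + a ≥ 12. But constraint 10 requires d + a ≤ 11, and 11 < 12. Contradiction.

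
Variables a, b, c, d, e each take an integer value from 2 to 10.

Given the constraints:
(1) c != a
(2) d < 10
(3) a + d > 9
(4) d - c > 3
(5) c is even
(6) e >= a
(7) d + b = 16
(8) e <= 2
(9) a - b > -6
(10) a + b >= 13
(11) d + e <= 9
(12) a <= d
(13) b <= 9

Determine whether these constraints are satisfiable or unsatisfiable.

From constraints 6 and 8: a ≤ e ≤ 2. From constraint 13: b ≤ 9. Hence a + b ≤ 11. But constraint 10 requires a + b ≥ 13, and 13 > 11. Contradiction.

Unsatisfiable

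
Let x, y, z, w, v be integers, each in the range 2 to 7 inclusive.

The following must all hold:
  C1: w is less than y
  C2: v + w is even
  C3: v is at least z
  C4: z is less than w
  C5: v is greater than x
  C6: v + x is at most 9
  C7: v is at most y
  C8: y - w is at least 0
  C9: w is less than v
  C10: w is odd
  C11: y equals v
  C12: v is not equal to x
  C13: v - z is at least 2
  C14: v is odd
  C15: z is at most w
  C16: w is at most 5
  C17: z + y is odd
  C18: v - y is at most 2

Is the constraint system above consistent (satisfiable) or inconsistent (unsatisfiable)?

Setting (x, y, z, w, v) = (2, 7, 2, 5, 7) satisfies everything: constraint 6: v + x = 9; constraint 8: y - w = 2; constraint 13: v - z = 5, and the others follow.

Satisfiable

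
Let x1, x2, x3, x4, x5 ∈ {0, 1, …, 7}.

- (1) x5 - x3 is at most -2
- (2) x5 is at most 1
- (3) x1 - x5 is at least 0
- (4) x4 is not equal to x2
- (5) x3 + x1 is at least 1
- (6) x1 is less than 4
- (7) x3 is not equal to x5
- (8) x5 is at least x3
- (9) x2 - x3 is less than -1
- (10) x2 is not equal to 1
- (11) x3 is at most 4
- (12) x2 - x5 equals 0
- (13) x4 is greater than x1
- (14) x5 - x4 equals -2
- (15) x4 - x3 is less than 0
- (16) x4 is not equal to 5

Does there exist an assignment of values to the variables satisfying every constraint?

Constraints 3, 8, 13, and 15 give x5 ≤ x1, x1 < x4, x4 < x3, x3 ≤ x5. Chaining: x5 ≤ x1 < x4 < x3 ≤ x5, which forces x5 < x5 — impossible.

Unsatisfiable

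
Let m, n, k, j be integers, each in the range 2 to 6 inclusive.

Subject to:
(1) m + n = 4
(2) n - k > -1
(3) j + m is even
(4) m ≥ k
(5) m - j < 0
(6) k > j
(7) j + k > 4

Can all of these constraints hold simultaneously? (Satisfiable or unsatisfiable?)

Constraints 4, 5, and 6 give j < k, k ≤ m, m < j. Chaining: j < k ≤ m < j, which forces j < j — impossible.

Unsatisfiable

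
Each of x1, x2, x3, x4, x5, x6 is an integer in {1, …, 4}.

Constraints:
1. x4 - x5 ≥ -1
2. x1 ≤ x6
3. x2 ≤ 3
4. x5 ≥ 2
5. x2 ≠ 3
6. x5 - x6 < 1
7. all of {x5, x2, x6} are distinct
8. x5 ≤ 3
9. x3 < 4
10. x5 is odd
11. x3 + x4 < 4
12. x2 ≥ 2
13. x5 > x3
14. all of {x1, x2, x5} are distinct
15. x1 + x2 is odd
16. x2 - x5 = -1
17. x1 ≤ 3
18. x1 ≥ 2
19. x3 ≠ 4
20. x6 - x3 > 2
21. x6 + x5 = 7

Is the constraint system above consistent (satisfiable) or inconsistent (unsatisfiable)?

Constraints 3, 4, 8, 12, 17, and 18 confine each of x1, x2, x5 to the 2 values {2, 3}.
Constraint 14 requires all 3 of them to be distinct, but only 2 values are available — impossible by the pigeonhole principle.

Unsatisfiable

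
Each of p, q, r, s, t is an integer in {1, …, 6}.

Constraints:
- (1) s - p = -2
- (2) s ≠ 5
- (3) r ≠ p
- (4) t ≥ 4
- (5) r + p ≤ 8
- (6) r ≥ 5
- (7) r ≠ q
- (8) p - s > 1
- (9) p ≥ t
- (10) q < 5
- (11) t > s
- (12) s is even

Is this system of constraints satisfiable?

Unsatisfiable

From constraint 6: r ≥ 5. From constraints 4 and 9: p ≥ t ≥ 4. Hence r + p ≥ 9. But constraint 5 requires r + p ≤ 8, and 8 < 9. Contradiction.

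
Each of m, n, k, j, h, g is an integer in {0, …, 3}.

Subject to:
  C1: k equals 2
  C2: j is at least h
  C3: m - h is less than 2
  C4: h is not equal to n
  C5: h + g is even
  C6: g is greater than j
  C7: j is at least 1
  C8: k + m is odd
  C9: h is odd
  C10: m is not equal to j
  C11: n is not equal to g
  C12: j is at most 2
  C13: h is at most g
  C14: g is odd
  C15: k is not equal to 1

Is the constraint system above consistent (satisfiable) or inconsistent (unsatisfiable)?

Satisfiable

Try m = 1, n = 0, k = 2, j = 2, h = 1, g = 3.
Check constraint 3: m - h = 0; constraint 5: h + g = 4 is even. The remaining constraints are straightforward to verify.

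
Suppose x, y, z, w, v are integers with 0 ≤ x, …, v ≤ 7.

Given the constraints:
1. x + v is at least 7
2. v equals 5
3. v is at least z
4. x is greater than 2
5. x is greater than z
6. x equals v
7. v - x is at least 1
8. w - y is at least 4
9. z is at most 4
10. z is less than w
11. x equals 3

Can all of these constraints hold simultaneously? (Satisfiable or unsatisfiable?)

Unsatisfiable

Constraint 11 fixes x = 3 and constraint 2 fixes v = 5, but constraint 6 requires x = v. Since 3 ≠ 5, contradiction.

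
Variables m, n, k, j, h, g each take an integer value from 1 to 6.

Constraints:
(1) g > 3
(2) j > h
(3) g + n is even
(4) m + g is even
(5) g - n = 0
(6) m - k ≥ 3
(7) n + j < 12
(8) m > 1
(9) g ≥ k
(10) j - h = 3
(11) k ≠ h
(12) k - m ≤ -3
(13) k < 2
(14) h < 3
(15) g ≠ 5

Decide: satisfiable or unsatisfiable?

Satisfiable

Take m = 6, n = 6, k = 1, j = 5, h = 2, g = 6. Then constraint 5: g - n = 0; constraint 6: m - k = 5, and every other listed constraint is also met.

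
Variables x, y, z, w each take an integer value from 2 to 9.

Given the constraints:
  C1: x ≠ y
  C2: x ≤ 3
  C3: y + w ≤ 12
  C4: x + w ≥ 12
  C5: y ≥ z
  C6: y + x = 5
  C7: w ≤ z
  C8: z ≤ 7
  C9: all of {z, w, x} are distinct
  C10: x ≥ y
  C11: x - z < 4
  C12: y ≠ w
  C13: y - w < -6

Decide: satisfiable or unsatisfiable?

Unsatisfiable

From constraint 2: x ≤ 3. From constraints 7 and 8: w ≤ z ≤ 7. Hence x + w ≤ 10. But constraint 4 requires x + w ≥ 12, and 12 > 10. Contradiction.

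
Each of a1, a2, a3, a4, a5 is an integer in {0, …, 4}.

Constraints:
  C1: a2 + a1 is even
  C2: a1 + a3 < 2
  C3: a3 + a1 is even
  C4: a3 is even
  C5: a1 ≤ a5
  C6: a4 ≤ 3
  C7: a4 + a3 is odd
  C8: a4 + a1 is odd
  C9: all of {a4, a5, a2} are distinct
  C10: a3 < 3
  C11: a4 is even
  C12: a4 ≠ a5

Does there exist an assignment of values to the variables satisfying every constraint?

Unsatisfiable

Constraint 11 makes a4 even and constraint 4 makes a3 even, so a4 + a3 must be even. Constraint 7 says a4 + a3 is odd — contradiction.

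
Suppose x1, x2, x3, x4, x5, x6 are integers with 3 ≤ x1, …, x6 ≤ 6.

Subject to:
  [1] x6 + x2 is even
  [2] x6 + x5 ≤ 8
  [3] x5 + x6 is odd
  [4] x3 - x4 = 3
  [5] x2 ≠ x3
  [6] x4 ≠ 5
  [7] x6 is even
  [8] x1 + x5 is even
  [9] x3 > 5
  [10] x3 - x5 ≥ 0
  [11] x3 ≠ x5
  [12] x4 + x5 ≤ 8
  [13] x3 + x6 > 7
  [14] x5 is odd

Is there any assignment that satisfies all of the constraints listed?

Satisfiable

The assignment x1 = 3, x2 = 4, x3 = 6, x4 = 3, x5 = 3, x6 = 4 works:
  constraint 2 holds since x6 + x5 = 7.
  constraint 4 holds since x3 - x4 = 3.
The rest check out directly.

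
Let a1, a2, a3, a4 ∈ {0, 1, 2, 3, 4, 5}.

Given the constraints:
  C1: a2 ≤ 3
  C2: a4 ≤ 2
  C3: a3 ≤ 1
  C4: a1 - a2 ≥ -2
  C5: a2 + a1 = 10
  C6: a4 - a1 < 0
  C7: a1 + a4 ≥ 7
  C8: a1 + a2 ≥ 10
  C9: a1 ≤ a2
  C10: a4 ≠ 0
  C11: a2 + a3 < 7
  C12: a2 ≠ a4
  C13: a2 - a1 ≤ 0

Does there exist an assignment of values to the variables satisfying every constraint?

From constraints 1 and 9: a1 ≤ a2 ≤ 3. From constraint 2: a4 ≤ 2. Hence a1 + a4 ≤ 5. But constraint 7 requires a1 + a4 ≥ 7, and 7 > 5. Contradiction.

Unsatisfiable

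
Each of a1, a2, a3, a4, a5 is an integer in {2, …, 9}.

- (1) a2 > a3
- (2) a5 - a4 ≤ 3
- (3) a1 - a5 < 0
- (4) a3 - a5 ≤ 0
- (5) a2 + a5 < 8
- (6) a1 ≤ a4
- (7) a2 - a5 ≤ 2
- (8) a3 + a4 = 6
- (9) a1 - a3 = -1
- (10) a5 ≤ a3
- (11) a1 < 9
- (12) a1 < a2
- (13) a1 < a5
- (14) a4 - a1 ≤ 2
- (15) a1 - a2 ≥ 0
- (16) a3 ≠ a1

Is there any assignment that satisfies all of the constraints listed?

Constraints 1, 3, 10, and 15 give a5 ≤ a3, a3 < a2, a2 ≤ a1, a1 < a5. Chaining: a5 ≤ a3 < a2 ≤ a1 < a5, which forces a5 < a5 — impossible.

Unsatisfiable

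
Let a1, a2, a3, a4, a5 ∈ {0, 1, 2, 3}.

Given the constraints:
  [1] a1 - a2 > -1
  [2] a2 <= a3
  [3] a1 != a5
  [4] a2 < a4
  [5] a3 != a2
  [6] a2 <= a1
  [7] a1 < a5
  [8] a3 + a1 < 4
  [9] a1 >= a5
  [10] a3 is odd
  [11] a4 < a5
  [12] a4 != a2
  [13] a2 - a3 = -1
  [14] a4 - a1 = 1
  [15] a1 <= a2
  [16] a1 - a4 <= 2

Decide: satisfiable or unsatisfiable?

Unsatisfiable

Constraints 4, 9, 11, and 15 give a2 < a4, a4 < a5, a5 ≤ a1, a1 ≤ a2. Chaining: a2 < a4 < a5 ≤ a1 ≤ a2, which forces a2 < a2 — impossible.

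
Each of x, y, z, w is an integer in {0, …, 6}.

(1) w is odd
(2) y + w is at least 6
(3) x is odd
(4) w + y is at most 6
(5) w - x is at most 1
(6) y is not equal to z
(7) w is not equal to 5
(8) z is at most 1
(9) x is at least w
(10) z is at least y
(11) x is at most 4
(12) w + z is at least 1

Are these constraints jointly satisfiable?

From constraints 8 and 10: y ≤ z ≤ 1. From constraints 9 and 11: w ≤ x ≤ 4. Hence y + w ≤ 5. But constraint 2 requires y + w ≥ 6, and 6 > 5. Contradiction.

Unsatisfiable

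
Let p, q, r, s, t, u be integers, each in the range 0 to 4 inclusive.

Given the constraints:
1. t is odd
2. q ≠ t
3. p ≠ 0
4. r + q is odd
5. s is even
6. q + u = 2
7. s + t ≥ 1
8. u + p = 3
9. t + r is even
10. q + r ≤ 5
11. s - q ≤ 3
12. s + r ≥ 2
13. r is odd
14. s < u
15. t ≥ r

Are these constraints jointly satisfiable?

One satisfying assignment is p = 1, q = 0, r = 3, s = 0, t = 3, u = 2.
For the less obvious constraints — constraint 6: q + u = 2; constraint 7: s + t = 3; constraint 8: u + p = 3 — and the others hold by inspection.

Satisfiable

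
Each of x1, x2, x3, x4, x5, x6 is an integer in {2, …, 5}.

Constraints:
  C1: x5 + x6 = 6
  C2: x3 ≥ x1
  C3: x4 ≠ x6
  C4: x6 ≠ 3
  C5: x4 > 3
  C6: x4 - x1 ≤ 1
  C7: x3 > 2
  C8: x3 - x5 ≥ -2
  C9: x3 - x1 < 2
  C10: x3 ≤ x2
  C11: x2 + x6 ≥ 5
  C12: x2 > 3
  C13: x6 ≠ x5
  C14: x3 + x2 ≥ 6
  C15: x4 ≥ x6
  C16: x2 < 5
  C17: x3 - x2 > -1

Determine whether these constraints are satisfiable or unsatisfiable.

Try x1 = 3, x2 = 4, x3 = 4, x4 = 4, x5 = 4, x6 = 2.
Check constraint 1: x5 + x6 = 6; constraint 6: x4 - x1 = 1; constraint 8: x3 - x5 = 0. The remaining constraints are straightforward to verify.

Satisfiable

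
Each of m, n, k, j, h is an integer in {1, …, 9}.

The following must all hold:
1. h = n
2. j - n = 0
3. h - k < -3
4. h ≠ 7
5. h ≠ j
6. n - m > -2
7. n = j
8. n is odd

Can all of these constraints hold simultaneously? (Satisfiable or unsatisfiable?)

Unsatisfiable

From constraints 1 and 7, h = n = j, so h = j. But constraint 5 says h ≠ j. Contradiction.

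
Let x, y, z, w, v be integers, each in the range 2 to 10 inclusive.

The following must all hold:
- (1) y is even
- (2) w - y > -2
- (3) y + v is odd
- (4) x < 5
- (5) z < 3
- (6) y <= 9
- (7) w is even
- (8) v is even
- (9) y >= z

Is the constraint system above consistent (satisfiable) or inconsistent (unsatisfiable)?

Constraint 1 makes y even and constraint 8 makes v even, so y + v must be even. Constraint 3 says y + v is odd — contradiction.

Unsatisfiable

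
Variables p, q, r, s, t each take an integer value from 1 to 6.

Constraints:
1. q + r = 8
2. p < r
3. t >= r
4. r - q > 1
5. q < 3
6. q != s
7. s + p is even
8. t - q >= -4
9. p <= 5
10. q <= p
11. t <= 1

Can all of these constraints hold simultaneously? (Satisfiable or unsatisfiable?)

Unsatisfiable

From constraints 9 and 10: q ≤ p ≤ 5. From constraints 3 and 11: r ≤ t ≤ 1. Hence q + r ≤ 6. But constraint 1 requires q + r = 8, and 8 > 6. Contradiction.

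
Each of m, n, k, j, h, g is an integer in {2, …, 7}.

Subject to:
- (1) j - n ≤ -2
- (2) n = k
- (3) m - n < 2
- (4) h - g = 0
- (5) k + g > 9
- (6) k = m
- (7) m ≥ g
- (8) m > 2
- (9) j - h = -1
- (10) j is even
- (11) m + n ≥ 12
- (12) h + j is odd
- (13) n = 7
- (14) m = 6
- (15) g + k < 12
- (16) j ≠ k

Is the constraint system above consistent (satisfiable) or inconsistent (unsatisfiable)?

Constraint 13 fixes n = 7 and constraint 14 fixes m = 6. Constraints 2 and 6 give n = k = m, so n = m. But 7 ≠ 6 — contradiction.

Unsatisfiable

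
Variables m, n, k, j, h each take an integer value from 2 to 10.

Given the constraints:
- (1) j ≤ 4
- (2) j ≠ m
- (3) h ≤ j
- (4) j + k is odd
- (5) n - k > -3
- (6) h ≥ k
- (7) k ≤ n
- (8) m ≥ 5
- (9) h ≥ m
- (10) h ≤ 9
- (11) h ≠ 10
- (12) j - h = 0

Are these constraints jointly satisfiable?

From constraints 8 and 9: h ≥ m and m ≥ 5, so h ≥ 5. From constraints 1 and 3: h ≤ j and j ≤ 4, so h ≤ 4. But 4 < 5, so no value of h works.

Unsatisfiable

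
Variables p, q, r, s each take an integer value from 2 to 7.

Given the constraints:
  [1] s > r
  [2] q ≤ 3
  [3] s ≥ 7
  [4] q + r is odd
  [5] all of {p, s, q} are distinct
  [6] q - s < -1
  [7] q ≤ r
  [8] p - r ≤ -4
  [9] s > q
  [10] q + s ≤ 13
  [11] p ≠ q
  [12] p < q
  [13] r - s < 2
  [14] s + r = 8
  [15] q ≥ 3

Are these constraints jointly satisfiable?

Unsatisfiable

From constraint 3: s ≥ 7. From constraints 7 and 15: r ≥ q ≥ 3. Hence s + r ≥ 10. But constraint 14 requires s + r = 8, and 8 < 10. Contradiction.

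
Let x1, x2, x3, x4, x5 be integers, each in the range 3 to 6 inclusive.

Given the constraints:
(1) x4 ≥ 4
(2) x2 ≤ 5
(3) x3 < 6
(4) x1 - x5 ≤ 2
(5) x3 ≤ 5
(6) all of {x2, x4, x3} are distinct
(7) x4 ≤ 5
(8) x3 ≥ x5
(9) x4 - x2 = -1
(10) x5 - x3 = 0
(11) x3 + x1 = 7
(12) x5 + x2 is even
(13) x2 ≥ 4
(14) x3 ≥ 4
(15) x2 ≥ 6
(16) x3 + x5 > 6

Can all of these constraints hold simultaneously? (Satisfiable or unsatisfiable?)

Constraints 1, 2, 5, 7, 13, and 14 confine each of x2, x4, x3 to the 2 values {4, 5}.
Constraint 6 requires all 3 of them to be distinct, but only 2 values are available — impossible by the pigeonhole principle.

Unsatisfiable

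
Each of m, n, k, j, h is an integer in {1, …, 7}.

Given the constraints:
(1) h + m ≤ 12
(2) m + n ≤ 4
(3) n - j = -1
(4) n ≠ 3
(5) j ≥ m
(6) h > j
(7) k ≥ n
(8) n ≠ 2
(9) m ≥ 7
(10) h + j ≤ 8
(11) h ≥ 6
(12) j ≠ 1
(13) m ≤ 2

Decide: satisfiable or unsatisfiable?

From constraint 11: h ≥ 6. From constraint 9: m ≥ 7. Hence h + m ≥ 13. But constraint 1 requires h + m ≤ 12, and 12 < 13. Contradiction.

Unsatisfiable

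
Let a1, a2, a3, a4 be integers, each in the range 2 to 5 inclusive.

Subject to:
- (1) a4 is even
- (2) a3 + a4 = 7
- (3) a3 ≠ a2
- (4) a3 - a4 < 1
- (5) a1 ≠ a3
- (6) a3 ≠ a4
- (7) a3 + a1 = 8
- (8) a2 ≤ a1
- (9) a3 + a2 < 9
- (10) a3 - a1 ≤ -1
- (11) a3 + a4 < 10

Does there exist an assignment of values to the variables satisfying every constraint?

Try a1 = 5, a2 = 5, a3 = 3, a4 = 4.
Check constraint 2: a3 + a4 = 7; constraint 4: a3 - a4 = -1; constraint 7: a3 + a1 = 8. The remaining constraints are straightforward to verify.

Satisfiable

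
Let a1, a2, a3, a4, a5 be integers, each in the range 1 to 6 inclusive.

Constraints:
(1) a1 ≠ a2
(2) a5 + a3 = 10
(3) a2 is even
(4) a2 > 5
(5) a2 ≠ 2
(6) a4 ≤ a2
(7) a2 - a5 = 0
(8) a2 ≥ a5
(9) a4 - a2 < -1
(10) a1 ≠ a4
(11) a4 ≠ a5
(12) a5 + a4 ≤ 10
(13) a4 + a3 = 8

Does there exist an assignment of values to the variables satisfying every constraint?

Satisfiable

Setting (a1, a2, a3, a4, a5) = (3, 6, 4, 4, 6) satisfies everything: constraint 2: a5 + a3 = 10; constraint 7: a2 - a5 = 0, and the others follow.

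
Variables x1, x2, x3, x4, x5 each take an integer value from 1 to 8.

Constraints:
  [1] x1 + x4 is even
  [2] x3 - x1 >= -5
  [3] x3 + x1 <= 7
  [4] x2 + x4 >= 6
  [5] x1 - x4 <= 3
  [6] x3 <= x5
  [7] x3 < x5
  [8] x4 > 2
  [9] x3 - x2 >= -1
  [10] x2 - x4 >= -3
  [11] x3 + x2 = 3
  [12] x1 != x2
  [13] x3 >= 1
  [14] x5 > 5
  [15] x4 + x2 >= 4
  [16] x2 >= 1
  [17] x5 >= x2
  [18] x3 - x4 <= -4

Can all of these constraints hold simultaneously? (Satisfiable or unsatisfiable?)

The assignment x1 = 5, x2 = 2, x3 = 1, x4 = 5, x5 = 7 works:
  constraint 2 holds since x3 - x1 = -4.
  constraint 3 holds since x3 + x1 = 6.
  constraint 4 holds since x2 + x4 = 7.
The rest check out directly.

Satisfiable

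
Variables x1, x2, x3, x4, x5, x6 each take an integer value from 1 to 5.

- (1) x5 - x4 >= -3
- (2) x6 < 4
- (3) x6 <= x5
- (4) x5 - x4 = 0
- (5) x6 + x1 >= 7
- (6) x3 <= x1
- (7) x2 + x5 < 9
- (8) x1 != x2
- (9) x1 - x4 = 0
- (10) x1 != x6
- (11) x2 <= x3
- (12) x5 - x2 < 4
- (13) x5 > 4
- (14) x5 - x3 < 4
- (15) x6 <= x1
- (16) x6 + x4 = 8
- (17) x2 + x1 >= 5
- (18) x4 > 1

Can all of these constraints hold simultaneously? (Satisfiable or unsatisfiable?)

Setting (x1, x2, x3, x4, x5, x6) = (5, 3, 3, 5, 5, 3) satisfies everything: constraint 1: x5 - x4 = 0; constraint 4: x5 - x4 = 0; constraint 5: x6 + x1 = 8, and the others follow.

Satisfiable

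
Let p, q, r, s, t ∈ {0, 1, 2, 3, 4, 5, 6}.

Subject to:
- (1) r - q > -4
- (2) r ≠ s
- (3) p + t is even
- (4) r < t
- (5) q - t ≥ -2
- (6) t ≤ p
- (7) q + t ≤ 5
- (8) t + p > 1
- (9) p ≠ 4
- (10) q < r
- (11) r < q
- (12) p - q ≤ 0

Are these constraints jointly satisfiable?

Unsatisfiable

Constraints 4, 6, 10, and 12 give p ≤ q, q < r, r < t, t ≤ p. Chaining: p ≤ q < r < t ≤ p, which forces p < p — impossible.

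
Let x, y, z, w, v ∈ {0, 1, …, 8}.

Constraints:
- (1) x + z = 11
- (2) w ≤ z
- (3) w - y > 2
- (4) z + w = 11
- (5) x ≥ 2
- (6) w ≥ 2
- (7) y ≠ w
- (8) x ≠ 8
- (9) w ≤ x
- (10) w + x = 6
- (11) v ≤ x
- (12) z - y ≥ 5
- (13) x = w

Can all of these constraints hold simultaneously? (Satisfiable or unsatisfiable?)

Satisfiable

Take x = 3, y = 0, z = 8, w = 3, v = 1. Then constraint 1: x + z = 11; constraint 3: w - y = 3, and every other listed constraint is also met.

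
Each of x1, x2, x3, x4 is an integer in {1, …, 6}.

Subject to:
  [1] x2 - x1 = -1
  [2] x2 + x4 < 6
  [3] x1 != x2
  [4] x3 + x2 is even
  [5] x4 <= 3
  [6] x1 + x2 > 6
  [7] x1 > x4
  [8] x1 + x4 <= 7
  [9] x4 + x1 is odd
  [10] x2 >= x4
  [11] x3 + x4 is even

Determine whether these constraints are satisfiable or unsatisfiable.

Satisfiable

Setting (x1, x2, x3, x4) = (4, 3, 1, 1) satisfies everything: constraint 1: x2 - x1 = -1; constraint 2: x2 + x4 = 4, and the others follow.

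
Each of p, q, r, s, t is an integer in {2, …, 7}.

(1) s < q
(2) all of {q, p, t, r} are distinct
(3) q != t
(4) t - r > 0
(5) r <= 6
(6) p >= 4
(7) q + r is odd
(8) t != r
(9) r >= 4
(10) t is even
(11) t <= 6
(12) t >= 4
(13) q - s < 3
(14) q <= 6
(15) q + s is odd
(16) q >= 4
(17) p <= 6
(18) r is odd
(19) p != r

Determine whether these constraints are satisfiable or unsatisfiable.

Unsatisfiable

Constraints 5, 6, 9, 11, 12, 14, 16, and 17 confine each of q, p, t, r to the 3 values {4, …, 6}.
Constraint 2 requires all 4 of them to be distinct, but only 3 values are available — impossible by the pigeonhole principle.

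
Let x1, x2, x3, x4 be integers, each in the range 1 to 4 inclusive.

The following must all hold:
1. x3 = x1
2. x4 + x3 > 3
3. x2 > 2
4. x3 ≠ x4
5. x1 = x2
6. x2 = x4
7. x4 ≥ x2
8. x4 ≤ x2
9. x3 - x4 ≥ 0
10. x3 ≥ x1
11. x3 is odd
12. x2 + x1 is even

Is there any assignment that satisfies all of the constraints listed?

Unsatisfiable

From constraints 1, 5, and 6, x3 = x1 = x2 = x4, so x3 = x4. But constraint 4 says x3 ≠ x4. Contradiction.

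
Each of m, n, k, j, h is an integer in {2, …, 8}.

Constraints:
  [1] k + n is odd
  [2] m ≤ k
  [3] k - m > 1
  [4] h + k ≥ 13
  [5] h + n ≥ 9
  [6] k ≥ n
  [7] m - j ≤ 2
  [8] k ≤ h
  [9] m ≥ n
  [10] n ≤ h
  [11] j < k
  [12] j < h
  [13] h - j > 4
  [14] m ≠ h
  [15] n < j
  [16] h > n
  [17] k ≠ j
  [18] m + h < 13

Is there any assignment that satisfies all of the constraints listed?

Satisfiable

One satisfying assignment is m = 3, n = 2, k = 5, j = 3, h = 8.
For the less obvious constraints — constraint 3: k - m = 2; constraint 4: h + k = 13 — and the others hold by inspection.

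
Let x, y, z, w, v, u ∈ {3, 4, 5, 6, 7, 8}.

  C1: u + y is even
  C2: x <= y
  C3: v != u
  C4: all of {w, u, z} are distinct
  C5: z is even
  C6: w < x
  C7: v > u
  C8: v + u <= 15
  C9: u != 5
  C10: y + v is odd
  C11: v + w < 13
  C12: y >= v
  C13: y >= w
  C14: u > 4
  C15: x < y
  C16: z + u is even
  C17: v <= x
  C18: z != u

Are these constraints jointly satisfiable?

Satisfiable

Setting (x, y, z, w, v, u) = (7, 8, 4, 3, 7, 6) satisfies everything: constraint 4: values 3, 6, 4 are distinct; constraint 8: v + u = 13; constraint 11: v + w = 10, and the others follow.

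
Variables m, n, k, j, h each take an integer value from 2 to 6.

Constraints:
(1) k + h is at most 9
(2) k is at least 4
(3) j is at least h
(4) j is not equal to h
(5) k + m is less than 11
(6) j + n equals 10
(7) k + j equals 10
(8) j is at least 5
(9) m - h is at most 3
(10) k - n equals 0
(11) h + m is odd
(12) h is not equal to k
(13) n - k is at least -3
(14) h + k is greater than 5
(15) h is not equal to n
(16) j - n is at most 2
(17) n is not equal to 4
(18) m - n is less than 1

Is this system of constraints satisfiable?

Satisfiable

Setting (m, n, k, j, h) = (5, 5, 5, 5, 2) satisfies everything: constraint 1: k + h = 7; constraint 5: k + m = 10; constraint 6: j + n = 10, and the others follow.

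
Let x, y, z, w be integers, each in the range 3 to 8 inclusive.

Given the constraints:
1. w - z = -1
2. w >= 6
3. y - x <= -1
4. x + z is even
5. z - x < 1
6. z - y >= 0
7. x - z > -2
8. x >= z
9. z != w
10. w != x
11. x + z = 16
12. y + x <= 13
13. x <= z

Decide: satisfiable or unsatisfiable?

The assignment x = 8, y = 5, z = 8, w = 7 works:
  constraint 1 holds since w - z = -1.
  constraint 3 holds since y - x = -3.
  constraint 5 holds since z - x = 0.
The rest check out directly.

Satisfiable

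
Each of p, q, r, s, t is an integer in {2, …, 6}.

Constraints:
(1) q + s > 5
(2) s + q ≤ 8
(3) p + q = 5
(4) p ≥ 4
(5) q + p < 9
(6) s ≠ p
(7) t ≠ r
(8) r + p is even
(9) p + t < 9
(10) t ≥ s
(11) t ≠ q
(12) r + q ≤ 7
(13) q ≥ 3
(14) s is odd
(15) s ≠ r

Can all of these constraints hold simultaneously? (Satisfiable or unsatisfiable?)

From constraint 4: p ≥ 4. From constraint 13: q ≥ 3. Hence p + q ≥ 7. But constraint 3 requires p + q = 5, and 5 < 7. Contradiction.

Unsatisfiable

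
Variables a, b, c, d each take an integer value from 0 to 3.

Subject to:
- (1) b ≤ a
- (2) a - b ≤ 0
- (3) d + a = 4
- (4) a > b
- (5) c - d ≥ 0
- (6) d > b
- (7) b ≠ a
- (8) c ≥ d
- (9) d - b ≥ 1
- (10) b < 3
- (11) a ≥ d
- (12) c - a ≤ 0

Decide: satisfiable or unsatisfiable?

Unsatisfiable

Constraints 2, 5, 9, and 12 give a − c ≥ 0, c − d ≥ 0, d − b ≥ 1, b − a ≥ 0.
Adding all 4 inequalities: the left sides telescope to 0, and the right sides sum to 0 + 0 + 1 + 0 = 1. So 0 ≥ 1, which is false.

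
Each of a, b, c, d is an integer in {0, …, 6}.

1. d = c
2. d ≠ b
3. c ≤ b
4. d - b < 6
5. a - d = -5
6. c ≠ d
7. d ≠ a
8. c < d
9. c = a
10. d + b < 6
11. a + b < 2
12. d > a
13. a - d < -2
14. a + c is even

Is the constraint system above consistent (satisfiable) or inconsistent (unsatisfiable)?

Unsatisfiable

From constraints 1 and 9, d = c = a, so d = a. But constraint 7 says d ≠ a. Contradiction.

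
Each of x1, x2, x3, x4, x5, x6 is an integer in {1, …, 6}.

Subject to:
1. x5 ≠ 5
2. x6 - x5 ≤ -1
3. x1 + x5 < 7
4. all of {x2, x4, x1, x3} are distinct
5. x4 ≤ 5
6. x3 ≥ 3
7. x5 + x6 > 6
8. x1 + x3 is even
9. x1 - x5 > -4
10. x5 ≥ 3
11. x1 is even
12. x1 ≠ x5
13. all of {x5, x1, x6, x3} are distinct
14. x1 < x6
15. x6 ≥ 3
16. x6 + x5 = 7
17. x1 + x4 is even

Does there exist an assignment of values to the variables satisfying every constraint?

Take x1 = 2, x2 = 1, x3 = 6, x4 = 4, x5 = 4, x6 = 3. Then constraint 2: x6 - x5 = -1; constraint 3: x1 + x5 = 6; constraint 7: x5 + x6 = 7, and every other listed constraint is also met.

Satisfiable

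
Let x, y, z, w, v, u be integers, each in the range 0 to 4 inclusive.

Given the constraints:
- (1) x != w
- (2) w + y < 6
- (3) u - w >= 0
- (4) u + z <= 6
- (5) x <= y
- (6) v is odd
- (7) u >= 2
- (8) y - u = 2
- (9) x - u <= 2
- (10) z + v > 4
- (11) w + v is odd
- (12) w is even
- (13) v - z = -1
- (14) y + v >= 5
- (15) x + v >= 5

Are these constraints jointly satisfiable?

Satisfiable

Take x = 2, y = 4, z = 4, w = 0, v = 3, u = 2. Then constraint 2: w + y = 4; constraint 3: u - w = 2; constraint 4: u + z = 6, and every other listed constraint is also met.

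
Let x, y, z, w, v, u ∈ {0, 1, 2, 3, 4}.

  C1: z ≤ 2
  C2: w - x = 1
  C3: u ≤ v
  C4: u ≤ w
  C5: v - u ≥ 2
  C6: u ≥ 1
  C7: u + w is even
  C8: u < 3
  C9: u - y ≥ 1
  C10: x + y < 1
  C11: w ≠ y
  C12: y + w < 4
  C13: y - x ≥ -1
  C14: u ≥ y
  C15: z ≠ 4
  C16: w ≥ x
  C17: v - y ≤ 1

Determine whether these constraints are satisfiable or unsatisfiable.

Constraints 5, 9, and 17 give y − v ≥ -1, v − u ≥ 2, u − y ≥ 1.
Adding all 3 inequalities: the left sides telescope to 0, and the right sides sum to (-1) + 2 + 1 = 2. So 0 ≥ 2, which is false.

Unsatisfiable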